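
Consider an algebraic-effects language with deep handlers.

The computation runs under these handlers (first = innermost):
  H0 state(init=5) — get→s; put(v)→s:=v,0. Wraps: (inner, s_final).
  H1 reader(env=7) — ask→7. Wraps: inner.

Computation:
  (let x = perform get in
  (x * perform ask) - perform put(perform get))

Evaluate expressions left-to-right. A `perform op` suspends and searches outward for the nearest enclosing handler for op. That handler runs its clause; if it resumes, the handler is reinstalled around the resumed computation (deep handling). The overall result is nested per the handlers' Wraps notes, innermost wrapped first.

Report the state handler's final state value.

Evaluation trace:
get @ H0 ⇒ 5
ask @ H1 ⇒ 7
get @ H0 ⇒ 5
put(5) @ H0 ⇒ s:=5
H0 returns (35, 5)
H1 returns (35, 5)
= (35, 5)

Answer: 5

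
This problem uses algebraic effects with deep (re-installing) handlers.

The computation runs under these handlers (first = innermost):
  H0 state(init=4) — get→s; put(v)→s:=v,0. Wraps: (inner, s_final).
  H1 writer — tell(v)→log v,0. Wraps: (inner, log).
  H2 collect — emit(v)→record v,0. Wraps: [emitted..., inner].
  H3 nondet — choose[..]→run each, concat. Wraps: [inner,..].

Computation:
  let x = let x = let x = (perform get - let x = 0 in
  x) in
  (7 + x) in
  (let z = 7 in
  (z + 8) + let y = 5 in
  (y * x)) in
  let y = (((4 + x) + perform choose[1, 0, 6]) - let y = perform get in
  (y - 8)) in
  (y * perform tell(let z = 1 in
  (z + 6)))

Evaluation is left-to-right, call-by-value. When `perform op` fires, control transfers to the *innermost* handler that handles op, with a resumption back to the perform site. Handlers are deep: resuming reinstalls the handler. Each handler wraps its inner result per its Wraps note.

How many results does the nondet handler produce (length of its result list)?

Answer: 3

Step-by-step:
get @ H0 ⇒ 4
choose[1, 0, 6] @ H3
  branch[0] choose=1:
    get @ H0 ⇒ 4
    tell(7) @ H1 ⇒ log+=7
    H0 returns (0, 4)
    H1 returns ((0, 4), (7))
    H2 returns [((0, 4), (7))]
    H3 returns [[((0, 4), (7))]]
  branch[1] choose=0:
    get @ H0 ⇒ 4
    tell(7) @ H1 ⇒ log+=7
    H0 returns (0, 4)
    H1 returns ((0, 4), (7))
    H2 returns [((0, 4), (7))]
    H3 returns [[((0, 4), (7))]]
  branch[2] choose=6:
    get @ H0 ⇒ 4
    tell(7) @ H1 ⇒ log+=7
    H0 returns (0, 4)
    H1 returns ((0, 4), (7))
    H2 returns [((0, 4), (7))]
    H3 returns [[((0, 4), (7))]]
= [[((0, 4), (7))], [((0, 4), (7))], [((0, 4), (7))]]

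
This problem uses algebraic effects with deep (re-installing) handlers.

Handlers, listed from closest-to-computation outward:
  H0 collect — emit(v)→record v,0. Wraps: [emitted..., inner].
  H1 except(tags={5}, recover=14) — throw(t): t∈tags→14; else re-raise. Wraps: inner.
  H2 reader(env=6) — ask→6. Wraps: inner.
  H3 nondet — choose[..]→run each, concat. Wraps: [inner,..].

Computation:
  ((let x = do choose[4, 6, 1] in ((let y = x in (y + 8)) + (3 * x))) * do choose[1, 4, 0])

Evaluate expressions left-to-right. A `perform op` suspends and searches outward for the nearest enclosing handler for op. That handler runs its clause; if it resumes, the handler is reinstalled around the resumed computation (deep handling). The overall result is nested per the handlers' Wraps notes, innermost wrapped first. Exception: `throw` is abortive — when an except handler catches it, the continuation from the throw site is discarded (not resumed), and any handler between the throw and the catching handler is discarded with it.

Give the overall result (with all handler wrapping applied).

Answer: [[24], [96], [0], [32], [128], [0], [12], [48], [0]]

Working:
choose[4, 6, 1] @ H3
  branch[0] choose=4:
    choose[1, 4, 0] @ H3
      branch[0] choose=1:
        H0 returns [24]
        H1 returns [24]
        H2 returns [24]
        H3 returns [[24]]
      branch[1] choose=4:
        H0 returns [96]
        H1 returns [96]
        H2 returns [96]
        H3 returns [[96]]
      branch[2] choose=0:
        H0 returns [0]
        H1 returns [0]
        H2 returns [0]
        H3 returns [[0]]
  branch[1] choose=6:
    choose[1, 4, 0] @ H3
      branch[0] choose=1:
        H0 returns [32]
        H1 returns [32]
        H2 returns [32]
        H3 returns [[32]]
      branch[1] choose=4:
        H0 returns [128]
        H1 returns [128]
        H2 returns [128]
        H3 returns [[128]]
      branch[2] choose=0:
        H0 returns [0]
        H1 returns [0]
        H2 returns [0]
        H3 returns [[0]]
  branch[2] choose=1:
    choose[1, 4, 0] @ H3
      branch[0] choose=1:
        H0 returns [12]
        H1 returns [12]
        H2 returns [12]
        H3 returns [[12]]
      branch[1] choose=4:
        H0 returns [48]
        H1 returns [48]
        H2 returns [48]
        H3 returns [[48]]
      branch[2] choose=0:
        H0 returns [0]
        H1 returns [0]
        H2 returns [0]
        H3 returns [[0]]
= [[24], [96], [0], [32], [128], [0], [12], [48], [0]]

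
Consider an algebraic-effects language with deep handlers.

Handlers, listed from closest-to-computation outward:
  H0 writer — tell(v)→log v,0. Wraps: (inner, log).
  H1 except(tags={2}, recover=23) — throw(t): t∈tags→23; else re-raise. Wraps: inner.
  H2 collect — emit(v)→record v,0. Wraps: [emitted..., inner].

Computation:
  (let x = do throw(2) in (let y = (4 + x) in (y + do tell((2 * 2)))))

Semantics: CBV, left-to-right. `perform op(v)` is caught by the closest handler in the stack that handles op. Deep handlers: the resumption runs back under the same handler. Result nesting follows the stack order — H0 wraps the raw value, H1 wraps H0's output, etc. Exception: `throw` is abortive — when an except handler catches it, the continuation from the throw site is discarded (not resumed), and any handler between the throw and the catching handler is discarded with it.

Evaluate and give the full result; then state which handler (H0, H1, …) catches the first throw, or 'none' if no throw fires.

Answer: [23] ; first throw caught by: H1

Step-by-step:
throw(2) @ H1 caught ⇒ 23
H2 returns [23]
= [23]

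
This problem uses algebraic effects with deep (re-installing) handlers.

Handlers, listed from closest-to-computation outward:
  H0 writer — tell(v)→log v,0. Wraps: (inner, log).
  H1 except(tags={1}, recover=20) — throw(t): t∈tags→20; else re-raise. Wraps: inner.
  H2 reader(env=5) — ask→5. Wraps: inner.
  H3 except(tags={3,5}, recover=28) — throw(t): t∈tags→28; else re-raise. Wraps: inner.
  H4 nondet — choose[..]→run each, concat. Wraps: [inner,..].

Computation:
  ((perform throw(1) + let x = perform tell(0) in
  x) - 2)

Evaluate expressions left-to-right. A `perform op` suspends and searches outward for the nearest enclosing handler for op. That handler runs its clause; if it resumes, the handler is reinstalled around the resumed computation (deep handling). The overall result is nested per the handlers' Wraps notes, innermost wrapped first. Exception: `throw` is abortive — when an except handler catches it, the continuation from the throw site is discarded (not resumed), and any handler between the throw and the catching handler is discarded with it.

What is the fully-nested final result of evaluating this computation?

Answer: [20]

Evaluation trace:
throw(1) @ H1 caught ⇒ 20
H2 returns 20
H3 returns 20
H4 returns [20]
= [20]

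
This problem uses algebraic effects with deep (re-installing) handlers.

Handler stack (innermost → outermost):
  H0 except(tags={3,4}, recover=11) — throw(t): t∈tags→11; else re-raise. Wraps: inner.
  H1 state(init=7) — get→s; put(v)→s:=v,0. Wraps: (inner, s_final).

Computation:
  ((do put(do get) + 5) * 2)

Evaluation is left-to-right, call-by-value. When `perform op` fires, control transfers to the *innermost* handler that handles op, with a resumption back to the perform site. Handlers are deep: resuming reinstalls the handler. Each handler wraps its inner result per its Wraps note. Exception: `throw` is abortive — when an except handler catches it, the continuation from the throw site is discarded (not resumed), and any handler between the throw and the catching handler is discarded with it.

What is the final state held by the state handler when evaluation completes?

Answer: 7

Step-by-step:
get @ H1 ⇒ 7
put(7) @ H1 ⇒ s:=7
H0 returns 10
H1 returns (10, 7)
= (10, 7)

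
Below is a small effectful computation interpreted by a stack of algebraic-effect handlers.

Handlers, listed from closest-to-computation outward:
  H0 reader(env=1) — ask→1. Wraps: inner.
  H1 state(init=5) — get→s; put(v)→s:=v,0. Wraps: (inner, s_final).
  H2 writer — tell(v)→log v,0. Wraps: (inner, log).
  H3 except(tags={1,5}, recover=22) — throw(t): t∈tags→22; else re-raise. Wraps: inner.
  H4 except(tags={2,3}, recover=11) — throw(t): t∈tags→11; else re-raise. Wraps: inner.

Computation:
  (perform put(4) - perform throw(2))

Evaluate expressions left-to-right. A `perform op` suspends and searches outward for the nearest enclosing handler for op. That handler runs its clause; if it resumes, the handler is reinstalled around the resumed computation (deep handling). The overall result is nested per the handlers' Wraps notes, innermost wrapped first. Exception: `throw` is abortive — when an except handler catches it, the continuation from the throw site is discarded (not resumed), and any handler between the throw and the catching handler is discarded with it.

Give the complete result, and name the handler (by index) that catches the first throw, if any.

Working:
put(4) @ H1 ⇒ s:=4
throw(2) @ H3 re-raised
throw(2) @ H4 caught ⇒ 11
= 11

Answer: 11 ; first throw caught by: H4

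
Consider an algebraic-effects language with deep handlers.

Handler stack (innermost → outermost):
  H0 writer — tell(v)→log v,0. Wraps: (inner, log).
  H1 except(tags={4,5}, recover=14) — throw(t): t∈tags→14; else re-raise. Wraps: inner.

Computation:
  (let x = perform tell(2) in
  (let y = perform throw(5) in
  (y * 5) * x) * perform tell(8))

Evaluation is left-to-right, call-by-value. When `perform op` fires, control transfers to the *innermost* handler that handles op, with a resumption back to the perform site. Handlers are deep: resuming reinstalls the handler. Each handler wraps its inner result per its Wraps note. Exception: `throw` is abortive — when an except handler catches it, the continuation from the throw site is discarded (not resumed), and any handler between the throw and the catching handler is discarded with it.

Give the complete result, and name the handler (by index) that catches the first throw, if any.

Step-by-step:
tell(2) @ H0 ⇒ log+=2
throw(5) @ H1 caught ⇒ 14
= 14

Answer: 14 ; first throw caught by: H1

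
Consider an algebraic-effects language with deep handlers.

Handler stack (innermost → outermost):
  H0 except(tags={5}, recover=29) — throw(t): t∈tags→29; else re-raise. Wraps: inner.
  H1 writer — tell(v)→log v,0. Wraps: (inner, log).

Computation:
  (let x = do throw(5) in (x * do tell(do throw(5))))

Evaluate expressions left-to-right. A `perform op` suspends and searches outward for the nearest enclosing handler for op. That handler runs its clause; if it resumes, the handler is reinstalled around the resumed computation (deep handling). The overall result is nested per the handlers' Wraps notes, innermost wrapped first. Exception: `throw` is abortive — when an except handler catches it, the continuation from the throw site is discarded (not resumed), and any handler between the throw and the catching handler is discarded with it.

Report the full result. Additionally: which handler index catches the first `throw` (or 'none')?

Working:
throw(5) @ H0 caught ⇒ 29
H1 returns (29, ())
= (29, ())

Answer: (29, ()) ; first throw caught by: H0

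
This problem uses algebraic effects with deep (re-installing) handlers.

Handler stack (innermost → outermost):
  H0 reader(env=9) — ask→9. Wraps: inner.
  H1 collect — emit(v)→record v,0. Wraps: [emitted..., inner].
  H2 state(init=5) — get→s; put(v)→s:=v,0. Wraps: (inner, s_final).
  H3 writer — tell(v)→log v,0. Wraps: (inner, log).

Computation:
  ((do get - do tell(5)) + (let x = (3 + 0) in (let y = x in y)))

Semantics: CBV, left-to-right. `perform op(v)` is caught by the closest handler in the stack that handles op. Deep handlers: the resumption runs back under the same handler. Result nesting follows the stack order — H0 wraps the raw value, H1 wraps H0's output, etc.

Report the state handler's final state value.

Answer: 5

Step-by-step:
get @ H2 ⇒ 5
tell(5) @ H3 ⇒ log+=5
H0 returns 8
H1 returns [8]
H2 returns ([8], 5)
H3 returns (([8], 5), (5))
= (([8], 5), (5))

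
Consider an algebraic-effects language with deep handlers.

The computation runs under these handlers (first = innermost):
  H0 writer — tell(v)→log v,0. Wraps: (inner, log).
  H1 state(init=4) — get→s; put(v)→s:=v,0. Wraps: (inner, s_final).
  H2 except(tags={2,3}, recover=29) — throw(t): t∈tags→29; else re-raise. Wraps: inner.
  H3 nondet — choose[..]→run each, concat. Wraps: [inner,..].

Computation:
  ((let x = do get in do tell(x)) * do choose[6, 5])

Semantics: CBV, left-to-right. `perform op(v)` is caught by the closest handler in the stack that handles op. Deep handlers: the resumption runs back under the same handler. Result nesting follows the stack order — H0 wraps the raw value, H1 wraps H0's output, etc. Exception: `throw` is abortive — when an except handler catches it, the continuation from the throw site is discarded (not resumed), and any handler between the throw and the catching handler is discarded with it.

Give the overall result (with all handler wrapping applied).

Answer: [((0, (4)), 4), ((0, (4)), 4)]

Evaluation trace:
get @ H1 ⇒ 4
tell(4) @ H0 ⇒ log+=4
choose[6, 5] @ H3
  branch[0] choose=6:
    H0 returns (0, (4))
    H1 returns ((0, (4)), 4)
    H2 returns ((0, (4)), 4)
    H3 returns [((0, (4)), 4)]
  branch[1] choose=5:
    H0 returns (0, (4))
    H1 returns ((0, (4)), 4)
    H2 returns ((0, (4)), 4)
    H3 returns [((0, (4)), 4)]
= [((0, (4)), 4), ((0, (4)), 4)]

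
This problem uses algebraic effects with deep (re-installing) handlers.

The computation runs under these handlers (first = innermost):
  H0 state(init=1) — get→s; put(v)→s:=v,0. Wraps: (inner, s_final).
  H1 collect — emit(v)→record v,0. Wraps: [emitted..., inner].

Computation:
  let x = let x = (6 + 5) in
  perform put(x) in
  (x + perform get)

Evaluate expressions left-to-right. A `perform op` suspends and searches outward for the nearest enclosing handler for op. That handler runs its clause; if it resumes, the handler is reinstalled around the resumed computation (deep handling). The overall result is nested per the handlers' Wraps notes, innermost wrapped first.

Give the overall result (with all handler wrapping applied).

Answer: [(11, 11)]

Step-by-step:
put(11) @ H0 ⇒ s:=11
get @ H0 ⇒ 11
H0 returns (11, 11)
H1 returns [(11, 11)]
= [(11, 11)]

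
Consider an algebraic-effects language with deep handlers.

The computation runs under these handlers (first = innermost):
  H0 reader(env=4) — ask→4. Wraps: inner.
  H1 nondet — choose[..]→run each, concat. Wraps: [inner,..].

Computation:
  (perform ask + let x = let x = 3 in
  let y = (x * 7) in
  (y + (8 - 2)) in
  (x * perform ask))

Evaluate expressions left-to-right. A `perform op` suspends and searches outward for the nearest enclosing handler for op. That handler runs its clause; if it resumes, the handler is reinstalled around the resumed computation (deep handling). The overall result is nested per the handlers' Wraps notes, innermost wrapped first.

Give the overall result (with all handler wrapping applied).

Answer: [112]

Working:
ask @ H0 ⇒ 4
ask @ H0 ⇒ 4
H0 returns 112
H1 returns [112]
= [112]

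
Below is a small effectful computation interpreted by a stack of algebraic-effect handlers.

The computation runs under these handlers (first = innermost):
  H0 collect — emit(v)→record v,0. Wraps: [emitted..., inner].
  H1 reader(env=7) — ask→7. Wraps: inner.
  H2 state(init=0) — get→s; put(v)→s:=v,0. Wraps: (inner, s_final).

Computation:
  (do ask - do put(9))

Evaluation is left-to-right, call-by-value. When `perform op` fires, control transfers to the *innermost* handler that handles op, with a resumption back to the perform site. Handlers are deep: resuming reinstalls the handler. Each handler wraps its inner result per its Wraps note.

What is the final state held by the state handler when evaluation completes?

Step-by-step:
ask @ H1 ⇒ 7
put(9) @ H2 ⇒ s:=9
H0 returns [7]
H1 returns [7]
H2 returns ([7], 9)
= ([7], 9)

Answer: 9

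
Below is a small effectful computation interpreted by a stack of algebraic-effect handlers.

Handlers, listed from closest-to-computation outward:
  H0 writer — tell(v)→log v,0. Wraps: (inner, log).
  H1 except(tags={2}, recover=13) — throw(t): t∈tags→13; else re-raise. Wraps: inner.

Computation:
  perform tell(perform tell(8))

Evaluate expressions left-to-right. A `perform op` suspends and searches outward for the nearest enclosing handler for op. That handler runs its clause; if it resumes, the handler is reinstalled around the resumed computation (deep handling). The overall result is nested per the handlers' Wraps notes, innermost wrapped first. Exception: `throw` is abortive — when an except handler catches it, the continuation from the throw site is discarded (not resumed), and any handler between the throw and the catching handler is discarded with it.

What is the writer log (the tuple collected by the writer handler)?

Evaluation trace:
tell(8) @ H0 ⇒ log+=8
tell(0) @ H0 ⇒ log+=0
H0 returns (0, (8, 0))
H1 returns (0, (8, 0))
= (0, (8, 0))

Answer: (8, 0)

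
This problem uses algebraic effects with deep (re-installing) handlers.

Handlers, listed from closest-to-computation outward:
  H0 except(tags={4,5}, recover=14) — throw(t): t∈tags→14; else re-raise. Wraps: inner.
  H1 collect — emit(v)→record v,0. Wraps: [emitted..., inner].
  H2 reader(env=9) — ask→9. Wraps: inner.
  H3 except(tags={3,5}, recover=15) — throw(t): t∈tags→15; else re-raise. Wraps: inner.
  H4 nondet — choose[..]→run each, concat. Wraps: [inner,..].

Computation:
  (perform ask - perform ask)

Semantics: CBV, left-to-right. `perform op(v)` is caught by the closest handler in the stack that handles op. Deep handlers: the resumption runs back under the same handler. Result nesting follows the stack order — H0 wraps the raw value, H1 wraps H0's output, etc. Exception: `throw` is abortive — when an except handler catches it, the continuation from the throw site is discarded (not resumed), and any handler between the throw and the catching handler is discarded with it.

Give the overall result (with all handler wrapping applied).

Working:
ask @ H2 ⇒ 9
ask @ H2 ⇒ 9
H0 returns 0
H1 returns [0]
H2 returns [0]
H3 returns [0]
H4 returns [[0]]
= [[0]]

Answer: [[0]]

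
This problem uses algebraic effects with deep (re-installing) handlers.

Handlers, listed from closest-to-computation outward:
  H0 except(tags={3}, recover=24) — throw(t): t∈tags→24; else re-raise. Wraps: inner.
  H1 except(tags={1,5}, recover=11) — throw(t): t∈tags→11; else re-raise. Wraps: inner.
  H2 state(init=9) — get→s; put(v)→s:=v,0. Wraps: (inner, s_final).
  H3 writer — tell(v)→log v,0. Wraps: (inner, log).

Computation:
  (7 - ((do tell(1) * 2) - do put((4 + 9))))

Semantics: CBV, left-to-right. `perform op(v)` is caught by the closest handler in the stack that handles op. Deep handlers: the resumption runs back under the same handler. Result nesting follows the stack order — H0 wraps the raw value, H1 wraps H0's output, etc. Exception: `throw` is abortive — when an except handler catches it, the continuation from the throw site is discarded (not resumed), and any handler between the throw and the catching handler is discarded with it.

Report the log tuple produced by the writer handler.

Answer: (1)

Evaluation trace:
tell(1) @ H3 ⇒ log+=1
put(13) @ H2 ⇒ s:=13
H0 returns 7
H1 returns 7
H2 returns (7, 13)
H3 returns ((7, 13), (1))
= ((7, 13), (1))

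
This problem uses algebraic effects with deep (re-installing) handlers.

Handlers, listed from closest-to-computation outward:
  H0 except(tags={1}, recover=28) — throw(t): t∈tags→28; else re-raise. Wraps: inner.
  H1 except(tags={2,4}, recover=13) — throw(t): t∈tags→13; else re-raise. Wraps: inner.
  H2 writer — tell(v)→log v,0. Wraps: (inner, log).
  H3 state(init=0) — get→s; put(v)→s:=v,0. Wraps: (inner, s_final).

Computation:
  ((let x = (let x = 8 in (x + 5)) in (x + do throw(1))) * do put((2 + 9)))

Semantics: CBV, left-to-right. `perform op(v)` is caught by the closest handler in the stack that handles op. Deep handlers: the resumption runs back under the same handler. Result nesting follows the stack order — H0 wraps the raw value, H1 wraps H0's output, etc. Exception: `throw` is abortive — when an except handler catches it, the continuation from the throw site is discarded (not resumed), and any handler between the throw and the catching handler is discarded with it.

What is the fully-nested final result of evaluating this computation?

Step-by-step:
throw(1) @ H0 caught ⇒ 28
H1 returns 28
H2 returns (28, ())
H3 returns ((28, ()), 0)
= ((28, ()), 0)

Answer: ((28, ()), 0)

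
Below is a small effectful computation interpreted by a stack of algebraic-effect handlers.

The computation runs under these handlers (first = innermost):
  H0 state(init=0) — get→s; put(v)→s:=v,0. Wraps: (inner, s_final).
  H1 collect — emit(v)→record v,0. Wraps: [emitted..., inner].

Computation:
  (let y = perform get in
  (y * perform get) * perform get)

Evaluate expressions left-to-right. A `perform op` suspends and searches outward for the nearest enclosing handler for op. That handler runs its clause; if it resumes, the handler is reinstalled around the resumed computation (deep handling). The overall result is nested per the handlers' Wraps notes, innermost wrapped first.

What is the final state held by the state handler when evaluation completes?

Step-by-step:
get @ H0 ⇒ 0
get @ H0 ⇒ 0
get @ H0 ⇒ 0
H0 returns (0, 0)
H1 returns [(0, 0)]
= [(0, 0)]

Answer: 0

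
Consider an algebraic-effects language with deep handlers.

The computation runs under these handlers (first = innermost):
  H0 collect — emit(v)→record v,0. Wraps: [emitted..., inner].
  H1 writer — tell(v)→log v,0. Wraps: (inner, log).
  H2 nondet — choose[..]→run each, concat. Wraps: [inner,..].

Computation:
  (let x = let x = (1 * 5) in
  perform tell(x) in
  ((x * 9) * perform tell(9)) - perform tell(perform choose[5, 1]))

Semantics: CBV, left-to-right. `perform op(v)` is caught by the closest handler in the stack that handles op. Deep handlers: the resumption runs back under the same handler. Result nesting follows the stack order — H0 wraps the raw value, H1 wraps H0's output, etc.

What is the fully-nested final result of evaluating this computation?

Answer: [([0], (5, 9, 5)), ([0], (5, 9, 1))]

Step-by-step:
tell(5) @ H1 ⇒ log+=5
tell(9) @ H1 ⇒ log+=9
choose[5, 1] @ H2
  branch[0] choose=5:
    tell(5) @ H1 ⇒ log+=5
    H0 returns [0]
    H1 returns ([0], (5, 9, 5))
    H2 returns [([0], (5, 9, 5))]
  branch[1] choose=1:
    tell(1) @ H1 ⇒ log+=1
    H0 returns [0]
    H1 returns ([0], (5, 9, 1))
    H2 returns [([0], (5, 9, 1))]
= [([0], (5, 9, 5)), ([0], (5, 9, 1))]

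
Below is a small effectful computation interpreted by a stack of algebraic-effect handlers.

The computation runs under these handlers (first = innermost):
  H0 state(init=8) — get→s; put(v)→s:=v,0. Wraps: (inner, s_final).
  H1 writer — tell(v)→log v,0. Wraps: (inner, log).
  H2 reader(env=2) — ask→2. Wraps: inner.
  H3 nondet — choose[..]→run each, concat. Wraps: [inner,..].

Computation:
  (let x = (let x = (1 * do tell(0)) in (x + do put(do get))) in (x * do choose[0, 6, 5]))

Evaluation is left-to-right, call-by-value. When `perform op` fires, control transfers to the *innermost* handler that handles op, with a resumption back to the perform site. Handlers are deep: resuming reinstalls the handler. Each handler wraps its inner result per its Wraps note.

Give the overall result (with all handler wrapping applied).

Evaluation trace:
tell(0) @ H1 ⇒ log+=0
get @ H0 ⇒ 8
put(8) @ H0 ⇒ s:=8
choose[0, 6, 5] @ H3
  branch[0] choose=0:
    H0 returns (0, 8)
    H1 returns ((0, 8), (0))
    H2 returns ((0, 8), (0))
    H3 returns [((0, 8), (0))]
  branch[1] choose=6:
    H0 returns (0, 8)
    H1 returns ((0, 8), (0))
    H2 returns ((0, 8), (0))
    H3 returns [((0, 8), (0))]
  branch[2] choose=5:
    H0 returns (0, 8)
    H1 returns ((0, 8), (0))
    H2 returns ((0, 8), (0))
    H3 returns [((0, 8), (0))]
= [((0, 8), (0)), ((0, 8), (0)), ((0, 8), (0))]

Answer: [((0, 8), (0)), ((0, 8), (0)), ((0, 8), (0))]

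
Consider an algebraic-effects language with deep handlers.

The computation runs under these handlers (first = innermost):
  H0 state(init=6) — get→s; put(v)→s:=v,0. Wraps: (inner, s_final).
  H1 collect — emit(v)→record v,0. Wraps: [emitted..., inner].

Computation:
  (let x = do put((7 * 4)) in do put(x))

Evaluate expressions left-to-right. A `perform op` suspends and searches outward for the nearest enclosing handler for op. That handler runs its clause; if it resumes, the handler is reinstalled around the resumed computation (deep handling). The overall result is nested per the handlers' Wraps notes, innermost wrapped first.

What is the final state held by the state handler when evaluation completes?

Answer: 0

Evaluation trace:
put(28) @ H0 ⇒ s:=28
put(0) @ H0 ⇒ s:=0
H0 returns (0, 0)
H1 returns [(0, 0)]
= [(0, 0)]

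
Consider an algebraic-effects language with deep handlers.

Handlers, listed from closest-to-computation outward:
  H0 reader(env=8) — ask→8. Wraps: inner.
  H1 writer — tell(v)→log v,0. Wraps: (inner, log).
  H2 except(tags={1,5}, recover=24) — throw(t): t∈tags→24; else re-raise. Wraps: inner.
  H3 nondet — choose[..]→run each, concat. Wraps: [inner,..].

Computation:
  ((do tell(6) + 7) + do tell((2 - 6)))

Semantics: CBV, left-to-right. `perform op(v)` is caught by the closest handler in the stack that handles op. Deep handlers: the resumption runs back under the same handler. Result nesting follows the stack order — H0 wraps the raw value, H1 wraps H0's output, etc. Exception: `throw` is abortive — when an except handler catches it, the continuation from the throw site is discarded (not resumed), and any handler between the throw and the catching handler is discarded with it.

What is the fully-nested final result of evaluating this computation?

Answer: [(7, (6, -4))]

Working:
tell(6) @ H1 ⇒ log+=6
tell(-4) @ H1 ⇒ log+=-4
H0 returns 7
H1 returns (7, (6, -4))
H2 returns (7, (6, -4))
H3 returns [(7, (6, -4))]
= [(7, (6, -4))]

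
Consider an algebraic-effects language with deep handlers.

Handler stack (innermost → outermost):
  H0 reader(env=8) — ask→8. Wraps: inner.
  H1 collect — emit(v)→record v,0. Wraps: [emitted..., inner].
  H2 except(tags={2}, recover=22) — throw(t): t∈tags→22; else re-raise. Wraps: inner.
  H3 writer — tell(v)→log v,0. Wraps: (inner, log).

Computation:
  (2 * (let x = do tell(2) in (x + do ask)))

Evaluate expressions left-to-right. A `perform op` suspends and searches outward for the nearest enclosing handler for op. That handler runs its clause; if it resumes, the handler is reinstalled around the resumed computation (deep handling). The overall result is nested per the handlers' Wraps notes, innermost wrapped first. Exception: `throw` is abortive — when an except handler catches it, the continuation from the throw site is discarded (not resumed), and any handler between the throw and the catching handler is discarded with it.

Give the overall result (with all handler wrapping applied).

Answer: ([16], (2))

Evaluation trace:
tell(2) @ H3 ⇒ log+=2
ask @ H0 ⇒ 8
H0 returns 16
H1 returns [16]
H2 returns [16]
H3 returns ([16], (2))
= ([16], (2))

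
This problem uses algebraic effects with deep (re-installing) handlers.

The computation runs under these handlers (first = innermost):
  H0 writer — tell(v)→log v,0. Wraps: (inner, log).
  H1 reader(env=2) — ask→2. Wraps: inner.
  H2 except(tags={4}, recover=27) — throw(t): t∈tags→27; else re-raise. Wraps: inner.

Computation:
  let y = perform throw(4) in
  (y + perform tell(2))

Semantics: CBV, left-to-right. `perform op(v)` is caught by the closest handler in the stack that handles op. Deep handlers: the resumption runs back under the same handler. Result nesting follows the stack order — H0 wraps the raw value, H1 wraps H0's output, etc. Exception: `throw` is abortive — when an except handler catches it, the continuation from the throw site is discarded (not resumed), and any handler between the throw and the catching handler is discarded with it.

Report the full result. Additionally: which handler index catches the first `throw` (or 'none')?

Answer: 27 ; first throw caught by: H2

Working:
throw(4) @ H2 caught ⇒ 27
= 27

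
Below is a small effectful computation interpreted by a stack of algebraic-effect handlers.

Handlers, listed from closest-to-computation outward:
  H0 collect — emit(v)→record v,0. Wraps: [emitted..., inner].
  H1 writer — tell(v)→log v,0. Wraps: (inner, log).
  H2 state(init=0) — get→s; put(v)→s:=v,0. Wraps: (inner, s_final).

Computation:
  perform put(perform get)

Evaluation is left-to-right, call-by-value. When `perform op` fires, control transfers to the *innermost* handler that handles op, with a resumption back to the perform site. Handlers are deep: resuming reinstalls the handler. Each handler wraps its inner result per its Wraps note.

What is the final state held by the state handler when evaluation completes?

Answer: 0

Step-by-step:
get @ H2 ⇒ 0
put(0) @ H2 ⇒ s:=0
H0 returns [0]
H1 returns ([0], ())
H2 returns (([0], ()), 0)
= (([0], ()), 0)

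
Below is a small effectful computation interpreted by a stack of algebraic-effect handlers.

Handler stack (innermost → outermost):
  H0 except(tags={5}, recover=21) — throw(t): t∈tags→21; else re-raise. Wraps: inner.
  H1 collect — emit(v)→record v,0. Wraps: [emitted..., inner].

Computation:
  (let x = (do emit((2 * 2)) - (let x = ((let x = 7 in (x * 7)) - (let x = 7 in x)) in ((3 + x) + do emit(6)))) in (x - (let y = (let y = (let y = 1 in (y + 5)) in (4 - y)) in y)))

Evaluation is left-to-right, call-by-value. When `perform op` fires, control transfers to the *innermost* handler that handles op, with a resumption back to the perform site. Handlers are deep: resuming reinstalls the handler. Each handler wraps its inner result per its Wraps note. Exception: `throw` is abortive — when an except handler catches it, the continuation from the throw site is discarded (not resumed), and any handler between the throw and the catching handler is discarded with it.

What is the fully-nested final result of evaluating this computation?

Answer: [4, 6, -43]

Working:
emit(4) @ H1 ⇒ out+=4
emit(6) @ H1 ⇒ out+=6
H0 returns -43
H1 returns [4, 6, -43]
= [4, 6, -43]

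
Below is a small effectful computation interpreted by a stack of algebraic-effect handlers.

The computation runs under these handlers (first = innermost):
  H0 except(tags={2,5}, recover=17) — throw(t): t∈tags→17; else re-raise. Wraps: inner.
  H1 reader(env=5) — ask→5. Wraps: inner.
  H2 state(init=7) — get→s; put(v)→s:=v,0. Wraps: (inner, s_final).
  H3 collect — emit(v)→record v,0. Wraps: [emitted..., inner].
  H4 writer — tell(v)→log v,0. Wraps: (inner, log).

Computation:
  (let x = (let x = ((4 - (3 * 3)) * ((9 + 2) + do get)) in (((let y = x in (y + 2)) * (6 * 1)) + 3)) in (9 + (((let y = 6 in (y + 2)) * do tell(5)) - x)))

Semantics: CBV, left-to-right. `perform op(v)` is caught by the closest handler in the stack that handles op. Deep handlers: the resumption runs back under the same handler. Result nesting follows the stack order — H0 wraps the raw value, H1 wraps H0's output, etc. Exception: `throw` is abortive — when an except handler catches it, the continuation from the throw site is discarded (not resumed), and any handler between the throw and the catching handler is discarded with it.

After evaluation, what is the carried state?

Step-by-step:
get @ H2 ⇒ 7
tell(5) @ H4 ⇒ log+=5
H0 returns 534
H1 returns 534
H2 returns (534, 7)
H3 returns [(534, 7)]
H4 returns ([(534, 7)], (5))
= ([(534, 7)], (5))

Answer: 7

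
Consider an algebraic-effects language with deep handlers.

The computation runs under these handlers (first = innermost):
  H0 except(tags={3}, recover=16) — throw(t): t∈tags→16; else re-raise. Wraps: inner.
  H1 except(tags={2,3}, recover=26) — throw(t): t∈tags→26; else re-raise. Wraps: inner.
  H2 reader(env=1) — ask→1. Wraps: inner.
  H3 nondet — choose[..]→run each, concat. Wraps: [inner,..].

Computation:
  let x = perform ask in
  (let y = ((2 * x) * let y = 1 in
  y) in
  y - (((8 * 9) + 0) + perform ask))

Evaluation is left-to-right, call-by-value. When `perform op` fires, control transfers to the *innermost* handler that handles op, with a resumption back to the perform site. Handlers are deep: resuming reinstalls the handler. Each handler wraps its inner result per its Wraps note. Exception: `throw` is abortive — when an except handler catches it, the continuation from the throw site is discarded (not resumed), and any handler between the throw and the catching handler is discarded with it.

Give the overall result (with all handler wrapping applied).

Answer: [-71]

Evaluation trace:
ask @ H2 ⇒ 1
ask @ H2 ⇒ 1
H0 returns -71
H1 returns -71
H2 returns -71
H3 returns [-71]
= [-71]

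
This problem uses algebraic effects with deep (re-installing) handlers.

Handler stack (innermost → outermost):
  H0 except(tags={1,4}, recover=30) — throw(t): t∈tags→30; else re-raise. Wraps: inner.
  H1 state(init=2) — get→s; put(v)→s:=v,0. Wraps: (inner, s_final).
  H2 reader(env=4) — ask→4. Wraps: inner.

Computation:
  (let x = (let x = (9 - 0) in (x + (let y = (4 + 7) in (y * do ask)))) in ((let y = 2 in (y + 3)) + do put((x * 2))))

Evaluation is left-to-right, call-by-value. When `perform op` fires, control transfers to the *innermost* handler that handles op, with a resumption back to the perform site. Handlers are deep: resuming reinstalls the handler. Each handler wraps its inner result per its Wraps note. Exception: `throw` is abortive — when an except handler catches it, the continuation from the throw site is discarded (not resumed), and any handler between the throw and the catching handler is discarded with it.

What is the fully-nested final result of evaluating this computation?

Answer: (5, 106)

Working:
ask @ H2 ⇒ 4
put(106) @ H1 ⇒ s:=106
H0 returns 5
H1 returns (5, 106)
H2 returns (5, 106)
= (5, 106)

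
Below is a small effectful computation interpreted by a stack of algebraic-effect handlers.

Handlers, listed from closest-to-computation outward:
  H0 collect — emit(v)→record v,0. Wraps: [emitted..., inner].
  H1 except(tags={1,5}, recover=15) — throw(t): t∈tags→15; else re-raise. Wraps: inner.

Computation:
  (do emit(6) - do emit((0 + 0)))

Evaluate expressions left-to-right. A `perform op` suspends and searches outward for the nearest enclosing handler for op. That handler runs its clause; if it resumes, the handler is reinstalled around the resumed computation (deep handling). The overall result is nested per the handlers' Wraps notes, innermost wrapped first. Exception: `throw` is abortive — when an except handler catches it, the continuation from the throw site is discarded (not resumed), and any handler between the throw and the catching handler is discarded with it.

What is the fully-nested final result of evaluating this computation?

Answer: [6, 0, 0]

Step-by-step:
emit(6) @ H0 ⇒ out+=6
emit(0) @ H0 ⇒ out+=0
H0 returns [6, 0, 0]
H1 returns [6, 0, 0]
= [6, 0, 0]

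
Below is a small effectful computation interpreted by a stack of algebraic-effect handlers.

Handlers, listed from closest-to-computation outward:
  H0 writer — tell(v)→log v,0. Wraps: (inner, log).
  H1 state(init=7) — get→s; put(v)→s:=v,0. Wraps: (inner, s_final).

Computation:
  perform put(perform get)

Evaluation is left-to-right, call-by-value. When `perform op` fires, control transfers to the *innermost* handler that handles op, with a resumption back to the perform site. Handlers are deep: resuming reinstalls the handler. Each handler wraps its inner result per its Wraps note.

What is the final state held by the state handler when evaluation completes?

Answer: 7

Evaluation trace:
get @ H1 ⇒ 7
put(7) @ H1 ⇒ s:=7
H0 returns (0, ())
H1 returns ((0, ()), 7)
= ((0, ()), 7)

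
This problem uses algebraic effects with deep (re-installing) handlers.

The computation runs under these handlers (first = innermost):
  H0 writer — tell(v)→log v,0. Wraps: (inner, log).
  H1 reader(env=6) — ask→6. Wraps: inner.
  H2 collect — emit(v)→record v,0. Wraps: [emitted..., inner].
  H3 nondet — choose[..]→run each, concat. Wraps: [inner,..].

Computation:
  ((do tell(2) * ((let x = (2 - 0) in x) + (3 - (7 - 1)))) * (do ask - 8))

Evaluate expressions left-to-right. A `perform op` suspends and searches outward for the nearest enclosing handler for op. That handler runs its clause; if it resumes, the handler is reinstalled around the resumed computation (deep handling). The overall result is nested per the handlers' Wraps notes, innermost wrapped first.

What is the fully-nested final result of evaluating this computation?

Answer: [[(0, (2))]]

Step-by-step:
tell(2) @ H0 ⇒ log+=2
ask @ H1 ⇒ 6
H0 returns (0, (2))
H1 returns (0, (2))
H2 returns [(0, (2))]
H3 returns [[(0, (2))]]
= [[(0, (2))]]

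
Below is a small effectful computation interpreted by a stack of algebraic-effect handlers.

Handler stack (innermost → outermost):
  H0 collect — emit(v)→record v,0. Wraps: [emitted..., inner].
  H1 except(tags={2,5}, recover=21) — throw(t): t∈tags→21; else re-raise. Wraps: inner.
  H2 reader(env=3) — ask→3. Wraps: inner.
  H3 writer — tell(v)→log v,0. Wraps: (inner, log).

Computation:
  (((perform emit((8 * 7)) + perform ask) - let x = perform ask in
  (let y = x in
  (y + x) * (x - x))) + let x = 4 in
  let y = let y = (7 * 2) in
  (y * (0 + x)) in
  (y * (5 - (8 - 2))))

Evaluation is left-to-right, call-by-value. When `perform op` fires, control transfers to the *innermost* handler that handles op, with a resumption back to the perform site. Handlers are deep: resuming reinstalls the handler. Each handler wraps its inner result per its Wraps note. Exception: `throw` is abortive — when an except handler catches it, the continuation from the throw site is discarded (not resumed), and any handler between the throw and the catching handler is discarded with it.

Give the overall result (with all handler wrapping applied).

Answer: ([56, -53], ())

Step-by-step:
emit(56) @ H0 ⇒ out+=56
ask @ H2 ⇒ 3
ask @ H2 ⇒ 3
H0 returns [56, -53]
H1 returns [56, -53]
H2 returns [56, -53]
H3 returns ([56, -53], ())
= ([56, -53], ())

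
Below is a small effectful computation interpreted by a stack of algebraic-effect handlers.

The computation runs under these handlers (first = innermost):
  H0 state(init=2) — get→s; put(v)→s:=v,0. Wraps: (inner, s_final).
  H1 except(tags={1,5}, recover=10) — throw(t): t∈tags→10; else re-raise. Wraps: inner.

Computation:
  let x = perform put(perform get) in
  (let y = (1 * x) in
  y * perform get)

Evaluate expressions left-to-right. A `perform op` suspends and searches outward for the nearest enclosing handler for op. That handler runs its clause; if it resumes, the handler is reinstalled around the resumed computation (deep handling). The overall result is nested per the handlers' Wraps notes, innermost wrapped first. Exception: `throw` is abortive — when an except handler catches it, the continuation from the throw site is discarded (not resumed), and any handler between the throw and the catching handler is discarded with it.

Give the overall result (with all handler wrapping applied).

Answer: (0, 2)

Step-by-step:
get @ H0 ⇒ 2
put(2) @ H0 ⇒ s:=2
get @ H0 ⇒ 2
H0 returns (0, 2)
H1 returns (0, 2)
= (0, 2)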